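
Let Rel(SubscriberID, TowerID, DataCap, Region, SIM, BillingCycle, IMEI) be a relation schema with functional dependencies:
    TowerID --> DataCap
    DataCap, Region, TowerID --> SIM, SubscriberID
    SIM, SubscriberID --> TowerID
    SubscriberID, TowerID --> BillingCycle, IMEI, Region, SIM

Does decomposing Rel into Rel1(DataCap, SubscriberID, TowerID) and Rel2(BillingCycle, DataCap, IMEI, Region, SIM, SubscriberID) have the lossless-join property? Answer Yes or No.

No

The shared attributes are {DataCap, SubscriberID} and {DataCap, SubscriberID}⁺ = {DataCap, SubscriberID}.
Rel1 ⊄ {DataCap, SubscriberID} and Rel2 ⊄ {DataCap, SubscriberID}, so the split is lossy.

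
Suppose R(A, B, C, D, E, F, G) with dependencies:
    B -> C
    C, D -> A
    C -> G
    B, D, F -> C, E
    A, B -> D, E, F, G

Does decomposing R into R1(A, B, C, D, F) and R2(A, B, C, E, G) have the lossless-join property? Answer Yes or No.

The shared attributes are {A, B, C} and {A, B, C}⁺ = {A, B, C, D, E, F, G}.
R1 is contained in that closure, so R1 ∩ R2 -> R1 holds and the join is lossless.

Yes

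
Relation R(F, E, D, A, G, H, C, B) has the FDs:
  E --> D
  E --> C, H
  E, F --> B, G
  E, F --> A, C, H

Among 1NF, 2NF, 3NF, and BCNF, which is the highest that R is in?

1NF

Candidate key: {E, F}. Prime attributes: {E, F}.
E --> D breaks BCNF: {E}⁺ = {C, D, E, H}, so {E} is not a superkey.
E --> D determines the non-prime attribute {D} from a non-superkey — 3NF is violated.
The proper key subset {E} of {E, F} determines non-prime {C, D, H}, so the relation is not even in 2NF.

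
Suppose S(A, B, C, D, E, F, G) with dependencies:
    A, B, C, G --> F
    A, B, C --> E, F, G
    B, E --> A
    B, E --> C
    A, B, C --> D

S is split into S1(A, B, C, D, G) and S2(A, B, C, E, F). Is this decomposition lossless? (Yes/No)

Yes

The shared attributes are {A, B, C} and {A, B, C}⁺ = {A, B, C, D, E, F, G}.
This includes all of S1, so the common attributes are a superkey of S1 — the join is lossless.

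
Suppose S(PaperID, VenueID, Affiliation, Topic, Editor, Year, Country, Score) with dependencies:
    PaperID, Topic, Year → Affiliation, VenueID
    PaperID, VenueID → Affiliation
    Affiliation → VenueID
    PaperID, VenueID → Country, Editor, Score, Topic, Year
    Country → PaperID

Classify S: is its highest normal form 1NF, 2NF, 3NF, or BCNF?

3NF

Candidate keys: {Affiliation, Country}, {Affiliation, PaperID}, {Country, Topic, Year}, {Country, VenueID}, {PaperID, Topic, Year}, {PaperID, VenueID}. Prime attributes: {Affiliation, Country, PaperID, Topic, VenueID, Year}.
Affiliation → VenueID: {Affiliation}⁺ = {Affiliation, VenueID}, which is not all of the attributes, so the left side is not a superkey — BCNF is violated.
Its right-hand attributes {VenueID} are all prime, as are those of every other non-superkey FD — the relation is in 3NF.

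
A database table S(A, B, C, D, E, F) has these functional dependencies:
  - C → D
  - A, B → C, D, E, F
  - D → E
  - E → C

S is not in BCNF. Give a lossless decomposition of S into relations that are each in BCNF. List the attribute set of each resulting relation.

{A, B, C, F}; {C, D, E}

Candidate key of the original relation: {A, B}.
Within {A, B, C, D, E, F}: {C}⁺ ∩ {A, B, C, D, E, F} = {C, D, E}, not the whole set, so C → D, E violates BCNF; decompose into {C, D, E} and {A, B, C, F}.
{C, D, E}: every determinant is a superkey — BCNF.
{A, B, C, F}: every determinant is a superkey — BCNF.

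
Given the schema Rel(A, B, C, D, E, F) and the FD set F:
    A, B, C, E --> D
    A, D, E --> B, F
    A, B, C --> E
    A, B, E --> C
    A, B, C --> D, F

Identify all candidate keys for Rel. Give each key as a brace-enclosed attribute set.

No FD produces {A}, so it must be in every candidate key.
{A, B, C} is a candidate key since {A, B, C}⁺ = {A, B, C, D, E, F} covers every attribute.
{A, B, E} is a candidate key since {A, B, E}⁺ = {A, B, C, D, E, F} covers every attribute.
{A, D, E} is a candidate key since {A, D, E}⁺ = {A, B, C, D, E, F} covers every attribute.
No proper subset of any of these is a key, and no other minimal superkey exists.

{A, B, C}, {A, B, E}, {A, D, E}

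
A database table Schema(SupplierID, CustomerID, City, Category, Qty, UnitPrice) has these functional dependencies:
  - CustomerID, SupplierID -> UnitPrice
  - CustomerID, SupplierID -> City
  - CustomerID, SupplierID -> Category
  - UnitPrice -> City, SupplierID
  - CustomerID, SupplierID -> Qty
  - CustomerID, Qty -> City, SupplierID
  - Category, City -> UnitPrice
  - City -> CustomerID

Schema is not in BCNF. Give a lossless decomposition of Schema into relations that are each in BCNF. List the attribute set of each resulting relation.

Candidate keys of the original relation: {Category, City}, {City, Qty}, {City, SupplierID}, {CustomerID, Qty}, {CustomerID, SupplierID}, {UnitPrice}.
Within {Category, City, CustomerID, Qty, SupplierID, UnitPrice}: {City}⁺ ∩ {Category, City, CustomerID, Qty, SupplierID, UnitPrice} = {City, CustomerID}, not the whole set, so City -> CustomerID violates BCNF; decompose into {City, CustomerID} and {Category, City, Qty, SupplierID, UnitPrice}.
{City, CustomerID} has no BCNF violation.
{Category, City, Qty, SupplierID, UnitPrice} has no BCNF violation.

{Category, City, Qty, SupplierID, UnitPrice}; {City, CustomerID}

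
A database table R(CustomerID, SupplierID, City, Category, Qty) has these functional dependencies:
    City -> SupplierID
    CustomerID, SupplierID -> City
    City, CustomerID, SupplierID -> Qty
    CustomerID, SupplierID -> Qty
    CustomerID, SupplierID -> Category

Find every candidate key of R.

{City, CustomerID}, {CustomerID, SupplierID}

No FD produces {CustomerID}, so it must be in every candidate key.
{City, CustomerID} is a candidate key since {City, CustomerID}⁺ = {Category, City, CustomerID, Qty, SupplierID} covers every attribute.
{CustomerID, SupplierID} is a candidate key since {CustomerID, SupplierID}⁺ = {Category, City, CustomerID, Qty, SupplierID} covers every attribute.
Any other superkey properly contains one of these, so there are no further candidate keys.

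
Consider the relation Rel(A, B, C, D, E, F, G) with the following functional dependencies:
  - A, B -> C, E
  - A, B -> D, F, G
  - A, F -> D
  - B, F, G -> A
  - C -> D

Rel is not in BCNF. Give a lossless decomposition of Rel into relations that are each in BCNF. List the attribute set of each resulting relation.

Candidate keys of the original relation: {A, B}, {B, F, G}.
Within {A, B, C, D, E, F, G}: {A, F}⁺ ∩ {A, B, C, D, E, F, G} = {A, D, F}, not the whole set, so A, F -> D violates BCNF; decompose into {A, D, F} and {A, B, C, E, F, G}.
{A, D, F} is in BCNF.
{A, B, C, E, F, G} is in BCNF.

{A, B, C, E, F, G}; {A, D, F}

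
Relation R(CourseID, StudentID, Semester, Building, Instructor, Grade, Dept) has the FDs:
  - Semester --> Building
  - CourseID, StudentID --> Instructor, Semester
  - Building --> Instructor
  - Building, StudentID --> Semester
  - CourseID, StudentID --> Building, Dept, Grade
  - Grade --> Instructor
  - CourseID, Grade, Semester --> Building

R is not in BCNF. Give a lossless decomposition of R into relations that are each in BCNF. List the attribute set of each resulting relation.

Candidate key of the original relation: {CourseID, StudentID}.
{Building, CourseID, Dept, Grade, Instructor, Semester, StudentID}: {Semester} determines {Building, Instructor, Semester} here but is not a superkey — split on Semester --> Building, Instructor, giving {Building, Instructor, Semester} and {CourseID, Dept, Grade, Semester, StudentID}.
{Building, Instructor, Semester}: {Building} determines {Building, Instructor} here but is not a superkey — split on Building --> Instructor, giving {Building, Instructor} and {Building, Semester}.
{Building, Instructor} has no BCNF violation.
{Building, Semester} has no BCNF violation.
{CourseID, Dept, Grade, Semester, StudentID} has no BCNF violation.

{Building, Instructor}; {Building, Semester}; {CourseID, Dept, Grade, Semester, StudentID}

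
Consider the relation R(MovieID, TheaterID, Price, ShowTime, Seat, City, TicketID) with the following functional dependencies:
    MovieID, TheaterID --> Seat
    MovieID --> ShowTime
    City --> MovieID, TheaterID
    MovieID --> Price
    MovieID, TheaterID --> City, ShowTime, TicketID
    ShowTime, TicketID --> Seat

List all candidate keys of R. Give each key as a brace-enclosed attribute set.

{City}⁺ = {City, MovieID, Price, Seat, ShowTime, TheaterID, TicketID} — all of the relation — so {City} is a candidate key.
{MovieID, TheaterID}⁺ = {City, MovieID, Price, Seat, ShowTime, TheaterID, TicketID} — all of the relation — so {MovieID, TheaterID} is a candidate key.
No proper subset of any of these is a key, and no other minimal superkey exists.

{City}, {MovieID, TheaterID}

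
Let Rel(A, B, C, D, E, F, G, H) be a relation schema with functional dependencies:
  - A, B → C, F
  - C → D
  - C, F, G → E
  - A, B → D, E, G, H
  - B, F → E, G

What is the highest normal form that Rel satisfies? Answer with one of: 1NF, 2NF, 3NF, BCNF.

Candidate key: {A, B}. Prime attributes: {A, B}.
C → D: {C}⁺ = {C, D}, which is not all of the attributes, so the left side is not a superkey — BCNF is violated.
Because {D} is non-prime and the left side of C → D is not a superkey, the relation is not in 3NF.
No proper subset of a key has a non-prime attribute in its closure, so there is no partial dependency; 2NF holds.

2NF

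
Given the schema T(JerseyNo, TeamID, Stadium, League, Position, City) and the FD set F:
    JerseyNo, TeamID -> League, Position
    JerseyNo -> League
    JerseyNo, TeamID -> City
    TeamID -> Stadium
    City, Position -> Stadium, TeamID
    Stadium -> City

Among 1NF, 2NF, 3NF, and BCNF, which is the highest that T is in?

Candidate keys: {City, JerseyNo, Position}, {JerseyNo, Position, Stadium}, {JerseyNo, TeamID}. Prime attributes: {City, JerseyNo, Position, Stadium, TeamID}.
JerseyNo -> League: {JerseyNo}⁺ = {JerseyNo, League}, which is not all of the attributes, so the left side is not a superkey — BCNF is violated.
JerseyNo -> League has non-prime {League} on the right and a non-superkey on the left, so 3NF fails.
Since {JerseyNo} ⊂ {JerseyNo, TeamID} and {JerseyNo}⁺ ⊇ {League} with {League} non-prime, there is a partial dependency; 2NF fails.

1NF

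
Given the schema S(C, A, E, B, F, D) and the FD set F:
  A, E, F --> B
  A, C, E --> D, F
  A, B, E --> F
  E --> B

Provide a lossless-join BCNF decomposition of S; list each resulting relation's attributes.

{A, C, D, E}; {A, E, F}; {B, E}

Candidate key of the original relation: {A, C, E}.
Within {A, B, C, D, E, F}: {A, E, F}⁺ ∩ {A, B, C, D, E, F} = {A, B, E, F}, not the whole set, so A, E, F --> B violates BCNF; decompose into {A, B, E, F} and {A, C, D, E, F}.
Within {A, B, E, F}: {E}⁺ ∩ {A, B, E, F} = {B, E}, not the whole set, so E --> B violates BCNF; decompose into {B, E} and {A, E, F}.
{B, E} is in BCNF.
{A, E, F} is in BCNF.
Within {A, C, D, E, F}: {A, E}⁺ ∩ {A, C, D, E, F} = {A, E, F}, not the whole set, so A, E --> F violates BCNF; decompose into {A, E, F} and {A, C, D, E}.
{A, E, F} is in BCNF.
{A, C, D, E} is in BCNF.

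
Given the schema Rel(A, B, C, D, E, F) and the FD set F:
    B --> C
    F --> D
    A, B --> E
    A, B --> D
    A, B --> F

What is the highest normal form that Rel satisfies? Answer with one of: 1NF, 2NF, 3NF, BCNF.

Candidate key: {A, B}. Prime attributes: {A, B}.
B --> C: {B}⁺ = {B, C}, which is not all of the attributes, so the left side is not a superkey — BCNF is violated.
Because {C} is non-prime and the left side of B --> C is not a superkey, the relation is not in 3NF.
The proper key subset {B} of {A, B} determines non-prime {C}, so the relation is not even in 2NF.

1NF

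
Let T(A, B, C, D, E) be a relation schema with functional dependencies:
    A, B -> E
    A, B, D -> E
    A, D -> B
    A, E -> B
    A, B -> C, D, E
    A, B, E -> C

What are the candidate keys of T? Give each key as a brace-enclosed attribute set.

No FD produces {A}, so it must be in every candidate key.
Closure of {A, B} is {A, B, C, D, E}, the whole schema; {A, B} is a candidate key.
Closure of {A, D} is {A, B, C, D, E}, the whole schema; {A, D} is a candidate key.
Closure of {A, E} is {A, B, C, D, E}, the whole schema; {A, E} is a candidate key.
Any other superkey properly contains one of these, so there are no further candidate keys.

{A, B}, {A, D}, {A, E}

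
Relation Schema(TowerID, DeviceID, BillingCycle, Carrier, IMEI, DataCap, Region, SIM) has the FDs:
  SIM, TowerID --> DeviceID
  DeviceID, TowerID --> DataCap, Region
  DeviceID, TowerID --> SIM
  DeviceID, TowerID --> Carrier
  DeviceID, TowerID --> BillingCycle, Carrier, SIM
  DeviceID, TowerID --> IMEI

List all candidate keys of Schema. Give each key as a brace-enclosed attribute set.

No FD produces {TowerID}, so it must be in every candidate key.
{DeviceID, TowerID} is a candidate key since {DeviceID, TowerID}⁺ = {BillingCycle, Carrier, DataCap, DeviceID, IMEI, Region, SIM, TowerID} covers every attribute.
{SIM, TowerID} is a candidate key since {SIM, TowerID}⁺ = {BillingCycle, Carrier, DataCap, DeviceID, IMEI, Region, SIM, TowerID} covers every attribute.
These are minimal and exhaustive — every other superkey contains one of them.

{DeviceID, TowerID}, {SIM, TowerID}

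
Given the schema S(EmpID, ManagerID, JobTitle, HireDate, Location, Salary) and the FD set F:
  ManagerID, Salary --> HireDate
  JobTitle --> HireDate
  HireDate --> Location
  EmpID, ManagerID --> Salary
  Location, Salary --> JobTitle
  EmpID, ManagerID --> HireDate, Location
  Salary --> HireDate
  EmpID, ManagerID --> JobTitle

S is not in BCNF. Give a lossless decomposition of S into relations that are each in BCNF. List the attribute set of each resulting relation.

{EmpID, ManagerID, Salary}; {HireDate, JobTitle}; {HireDate, Location}; {JobTitle, Salary}

Candidate key of the original relation: {EmpID, ManagerID}.
In {EmpID, HireDate, JobTitle, Location, ManagerID, Salary}, {ManagerID, Salary} is not a superkey ({ManagerID, Salary}⁺ restricted to this set is {HireDate, JobTitle, Location, ManagerID, Salary}), so split on ManagerID, Salary --> HireDate, JobTitle, Location into {HireDate, JobTitle, Location, ManagerID, Salary} and {EmpID, ManagerID, Salary}.
In {HireDate, JobTitle, Location, ManagerID, Salary}, {JobTitle} is not a superkey ({JobTitle}⁺ restricted to this set is {HireDate, JobTitle, Location}), so split on JobTitle --> HireDate, Location into {HireDate, JobTitle, Location} and {JobTitle, ManagerID, Salary}.
In {HireDate, JobTitle, Location}, {HireDate} is not a superkey ({HireDate}⁺ restricted to this set is {HireDate, Location}), so split on HireDate --> Location into {HireDate, Location} and {HireDate, JobTitle}.
{HireDate, Location} is in BCNF.
{HireDate, JobTitle} is in BCNF.
In {JobTitle, ManagerID, Salary}, {Salary} is not a superkey ({Salary}⁺ restricted to this set is {JobTitle, Salary}), so split on Salary --> JobTitle into {JobTitle, Salary} and {ManagerID, Salary}.
{JobTitle, Salary} is in BCNF.
{ManagerID, Salary} is in BCNF.
{EmpID, ManagerID, Salary} is in BCNF.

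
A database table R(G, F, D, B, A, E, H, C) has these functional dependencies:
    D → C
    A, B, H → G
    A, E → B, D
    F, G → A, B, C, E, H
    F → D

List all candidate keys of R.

Attributes never on any right-hand side: {F} — every candidate key must contain it.
{F, G} is a candidate key since {F, G}⁺ = {A, B, C, D, E, F, G, H} covers every attribute.
{A, B, F, H} is a candidate key since {A, B, F, H}⁺ = {A, B, C, D, E, F, G, H} covers every attribute.
{A, E, F, H} is a candidate key since {A, E, F, H}⁺ = {A, B, C, D, E, F, G, H} covers every attribute.
No proper subset of any of these is a key, and no other minimal superkey exists.

{A, B, F, H}, {A, E, F, H}, {F, G}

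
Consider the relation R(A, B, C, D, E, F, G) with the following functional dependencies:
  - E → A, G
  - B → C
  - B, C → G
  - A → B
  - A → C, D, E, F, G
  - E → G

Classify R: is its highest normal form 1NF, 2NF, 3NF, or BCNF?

2NF

Candidate keys: {A}, {E}. Prime attributes: {A, E}.
For B → C we have {B}⁺ = {B, C, G}; {B} is not a superkey, so BCNF fails.
Because {C} is non-prime and the left side of B → C is not a superkey, the relation is not in 3NF.
All keys have size 1, which rules out partial dependencies — 2NF is satisfied.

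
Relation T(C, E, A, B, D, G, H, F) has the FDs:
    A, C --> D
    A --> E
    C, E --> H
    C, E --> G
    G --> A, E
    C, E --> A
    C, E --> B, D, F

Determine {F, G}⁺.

Start with {F, G}.
G --> A, E applies; add {A, E} → now {A, E, F, G}.
No further FD applies.

{A, E, F, G}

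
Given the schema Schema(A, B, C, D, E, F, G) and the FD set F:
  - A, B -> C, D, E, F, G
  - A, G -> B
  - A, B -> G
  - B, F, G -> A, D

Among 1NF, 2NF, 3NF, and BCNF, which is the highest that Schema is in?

Candidate keys: {A, B}, {A, G}, {B, F, G}. Prime attributes: {A, B, F, G}.
The left-hand side of every FD is a superkey, so BCNF is satisfied.

BCNF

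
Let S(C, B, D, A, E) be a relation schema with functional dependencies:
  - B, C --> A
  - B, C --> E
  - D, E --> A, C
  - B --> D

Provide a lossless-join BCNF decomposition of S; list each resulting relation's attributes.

{A, C, D, E}; {B, D}; {B, E}

Candidate keys of the original relation: {B, C}, {B, E}.
{A, B, C, D, E}: {D, E} determines {A, C, D, E} here but is not a superkey — split on D, E --> A, C, giving {A, C, D, E} and {B, D, E}.
{A, C, D, E} is in BCNF.
{B, D, E}: {B} determines {B, D} here but is not a superkey — split on B --> D, giving {B, D} and {B, E}.
{B, D} is in BCNF.
{B, E} is in BCNF.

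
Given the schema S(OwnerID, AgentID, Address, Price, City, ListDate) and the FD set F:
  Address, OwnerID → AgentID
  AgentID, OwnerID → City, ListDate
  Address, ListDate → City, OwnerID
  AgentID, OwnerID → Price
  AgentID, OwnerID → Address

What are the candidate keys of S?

{Address, ListDate} is a candidate key since {Address, ListDate}⁺ = {Address, AgentID, City, ListDate, OwnerID, Price} covers every attribute.
{Address, OwnerID} is a candidate key since {Address, OwnerID}⁺ = {Address, AgentID, City, ListDate, OwnerID, Price} covers every attribute.
{AgentID, OwnerID} is a candidate key since {AgentID, OwnerID}⁺ = {Address, AgentID, City, ListDate, OwnerID, Price} covers every attribute.
Any other superkey properly contains one of these, so there are no further candidate keys.

{Address, ListDate}, {Address, OwnerID}, {AgentID, OwnerID}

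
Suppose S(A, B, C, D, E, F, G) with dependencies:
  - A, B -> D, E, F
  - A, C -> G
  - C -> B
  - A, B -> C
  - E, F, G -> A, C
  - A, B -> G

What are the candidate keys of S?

{A, B} is a candidate key since {A, B}⁺ = {A, B, C, D, E, F, G} covers every attribute.
{A, C} is a candidate key since {A, C}⁺ = {A, B, C, D, E, F, G} covers every attribute.
{E, F, G} is a candidate key since {E, F, G}⁺ = {A, B, C, D, E, F, G} covers every attribute.
No proper subset of any of these is a key, and no other minimal superkey exists.

{A, B}, {A, C}, {E, F, G}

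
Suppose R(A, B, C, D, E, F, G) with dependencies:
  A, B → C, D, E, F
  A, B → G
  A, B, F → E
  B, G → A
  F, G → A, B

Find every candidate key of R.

{A, B}, {B, G}, {F, G}

Closure of {A, B} is {A, B, C, D, E, F, G}, the whole schema; {A, B} is a candidate key.
Closure of {B, G} is {A, B, C, D, E, F, G}, the whole schema; {B, G} is a candidate key.
Closure of {F, G} is {A, B, C, D, E, F, G}, the whole schema; {F, G} is a candidate key.
Any other superkey properly contains one of these, so there are no further candidate keys.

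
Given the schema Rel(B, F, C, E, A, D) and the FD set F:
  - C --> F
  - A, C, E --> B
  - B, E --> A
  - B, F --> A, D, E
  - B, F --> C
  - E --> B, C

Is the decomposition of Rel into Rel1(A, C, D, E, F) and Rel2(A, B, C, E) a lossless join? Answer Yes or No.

The shared attributes are {A, C, E} and {A, C, E}⁺ = {A, B, C, D, E, F}.
This includes all of Rel1, so the common attributes are a superkey of Rel1 — the join is lossless.

Yes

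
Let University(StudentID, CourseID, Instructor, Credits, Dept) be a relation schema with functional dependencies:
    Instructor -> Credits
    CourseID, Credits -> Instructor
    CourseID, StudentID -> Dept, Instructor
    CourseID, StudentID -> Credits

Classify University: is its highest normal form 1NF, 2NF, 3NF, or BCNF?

2NF

Candidate key: {CourseID, StudentID}. Prime attributes: {CourseID, StudentID}.
Instructor -> Credits breaks BCNF: {Instructor}⁺ = {Credits, Instructor}, so {Instructor} is not a superkey.
Because {Credits} is non-prime and the left side of Instructor -> Credits is not a superkey, the relation is not in 3NF.
No proper subset of a key has a non-prime attribute in its closure, so there is no partial dependency; 2NF holds.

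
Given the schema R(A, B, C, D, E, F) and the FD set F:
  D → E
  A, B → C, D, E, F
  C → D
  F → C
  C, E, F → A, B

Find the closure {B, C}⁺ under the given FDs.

Start with {B, C}.
C → D applies; add {D} → now {B, C, D}.
D → E applies; add {E} → now {B, C, D, E}.
No further FD applies.

{B, C, D, E}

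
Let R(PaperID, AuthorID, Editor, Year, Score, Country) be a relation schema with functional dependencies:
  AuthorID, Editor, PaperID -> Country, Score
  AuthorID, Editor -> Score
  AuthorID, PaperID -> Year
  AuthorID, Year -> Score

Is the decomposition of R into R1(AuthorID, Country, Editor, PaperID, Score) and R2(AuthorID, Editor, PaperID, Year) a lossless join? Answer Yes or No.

R1 ∩ R2 = {AuthorID, Editor, PaperID}; its closure under F is {AuthorID, Country, Editor, PaperID, Score, Year}.
R1 is contained in that closure, so R1 ∩ R2 -> R1 holds and the join is lossless.

Yes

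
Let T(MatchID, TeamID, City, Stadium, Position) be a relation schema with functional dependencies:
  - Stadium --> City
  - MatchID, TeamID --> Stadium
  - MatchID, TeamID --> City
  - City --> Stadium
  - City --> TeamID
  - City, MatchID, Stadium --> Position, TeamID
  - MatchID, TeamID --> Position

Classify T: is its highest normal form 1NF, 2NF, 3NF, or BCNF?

Candidate keys: {City, MatchID}, {MatchID, Stadium}, {MatchID, TeamID}. Prime attributes: {City, MatchID, Stadium, TeamID}.
Stadium --> City: {Stadium}⁺ = {City, Stadium, TeamID}, which is not all of the attributes, so the left side is not a superkey — BCNF is violated.
Since {City} ⊆ prime attributes and every other non-superkey FD also has a prime right side, the schema is in 3NF.

3NF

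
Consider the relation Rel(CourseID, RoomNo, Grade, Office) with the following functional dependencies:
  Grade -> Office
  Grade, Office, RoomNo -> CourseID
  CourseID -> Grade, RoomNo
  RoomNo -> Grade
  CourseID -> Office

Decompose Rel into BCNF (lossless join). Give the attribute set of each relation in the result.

{CourseID, Grade, RoomNo}; {Grade, Office}

Candidate keys of the original relation: {CourseID}, {RoomNo}.
In {CourseID, Grade, Office, RoomNo}, {Grade} is not a superkey ({Grade}⁺ restricted to this set is {Grade, Office}), so split on Grade -> Office into {Grade, Office} and {CourseID, Grade, RoomNo}.
{Grade, Office} is in BCNF.
{CourseID, Grade, RoomNo} is in BCNF.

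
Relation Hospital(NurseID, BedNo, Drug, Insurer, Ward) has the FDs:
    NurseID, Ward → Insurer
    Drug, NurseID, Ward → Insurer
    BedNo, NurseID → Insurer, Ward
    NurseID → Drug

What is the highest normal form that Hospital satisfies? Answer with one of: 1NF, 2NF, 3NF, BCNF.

1NF

Candidate key: {BedNo, NurseID}. Prime attributes: {BedNo, NurseID}.
NurseID, Ward → Insurer: {NurseID, Ward}⁺ = {Drug, Insurer, NurseID, Ward}, which is not all of the attributes, so the left side is not a superkey — BCNF is violated.
Because {Insurer} is non-prime and the left side of NurseID, Ward → Insurer is not a superkey, the relation is not in 3NF.
Since {NurseID} ⊂ {BedNo, NurseID} and {NurseID}⁺ ⊇ {Drug} with {Drug} non-prime, there is a partial dependency; 2NF fails.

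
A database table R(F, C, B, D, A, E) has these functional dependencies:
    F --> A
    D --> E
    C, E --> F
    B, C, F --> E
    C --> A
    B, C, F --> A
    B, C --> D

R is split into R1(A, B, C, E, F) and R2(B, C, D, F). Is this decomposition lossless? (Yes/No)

Yes

Common attributes: {B, C, F}; their closure is {A, B, C, D, E, F}.
R1 is contained in that closure, so R1 ∩ R2 --> R1 holds and the join is lossless.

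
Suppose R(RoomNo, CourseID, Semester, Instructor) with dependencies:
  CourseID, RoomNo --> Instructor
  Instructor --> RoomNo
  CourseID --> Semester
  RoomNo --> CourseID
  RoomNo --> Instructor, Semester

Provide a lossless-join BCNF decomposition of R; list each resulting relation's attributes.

Candidate keys of the original relation: {Instructor}, {RoomNo}.
{CourseID, Instructor, RoomNo, Semester}: {CourseID} determines {CourseID, Semester} here but is not a superkey — split on CourseID --> Semester, giving {CourseID, Semester} and {CourseID, Instructor, RoomNo}.
{CourseID, Semester} has no BCNF violation.
{CourseID, Instructor, RoomNo} has no BCNF violation.

{CourseID, Instructor, RoomNo}; {CourseID, Semester}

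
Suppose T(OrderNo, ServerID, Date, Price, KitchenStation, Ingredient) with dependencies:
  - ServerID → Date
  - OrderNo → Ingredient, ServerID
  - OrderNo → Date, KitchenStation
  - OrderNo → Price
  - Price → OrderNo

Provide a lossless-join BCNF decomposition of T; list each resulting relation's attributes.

{Date, ServerID}; {Ingredient, KitchenStation, OrderNo, Price, ServerID}

Candidate keys of the original relation: {OrderNo}, {Price}.
In {Date, Ingredient, KitchenStation, OrderNo, Price, ServerID}, {ServerID} is not a superkey ({ServerID}⁺ restricted to this set is {Date, ServerID}), so split on ServerID → Date into {Date, ServerID} and {Ingredient, KitchenStation, OrderNo, Price, ServerID}.
{Date, ServerID} has no BCNF violation.
{Ingredient, KitchenStation, OrderNo, Price, ServerID} has no BCNF violation.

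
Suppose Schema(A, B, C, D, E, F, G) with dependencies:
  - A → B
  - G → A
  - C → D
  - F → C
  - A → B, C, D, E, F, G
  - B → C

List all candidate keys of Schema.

{A}, {G}

{A}⁺ = {A, B, C, D, E, F, G} — all of the relation — so {A} is a candidate key.
{G}⁺ = {A, B, C, D, E, F, G} — all of the relation — so {G} is a candidate key.
Any other superkey properly contains one of these, so there are no further candidate keys.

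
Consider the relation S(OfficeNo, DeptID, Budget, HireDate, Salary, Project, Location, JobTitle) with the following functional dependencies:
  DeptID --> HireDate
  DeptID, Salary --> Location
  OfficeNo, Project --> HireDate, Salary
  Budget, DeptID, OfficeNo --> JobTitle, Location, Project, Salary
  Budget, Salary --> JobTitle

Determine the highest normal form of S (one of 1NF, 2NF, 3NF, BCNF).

1NF

Candidate key: {Budget, DeptID, OfficeNo}. Prime attributes: {Budget, DeptID, OfficeNo}.
DeptID --> HireDate breaks BCNF: {DeptID}⁺ = {DeptID, HireDate}, so {DeptID} is not a superkey.
Because {HireDate} is non-prime and the left side of DeptID --> HireDate is not a superkey, the relation is not in 3NF.
The proper key subset {DeptID} of {Budget, DeptID, OfficeNo} determines non-prime {HireDate}, so the relation is not even in 2NF.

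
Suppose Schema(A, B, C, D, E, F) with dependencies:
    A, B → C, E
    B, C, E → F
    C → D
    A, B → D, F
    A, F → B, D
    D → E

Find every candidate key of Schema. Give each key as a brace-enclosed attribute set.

{A, B}, {A, F}

Attributes never on any right-hand side: {A} — every candidate key must contain it.
{A, B}⁺ = {A, B, C, D, E, F}, which is every attribute, so {A, B} is a candidate key.
{A, F}⁺ = {A, B, C, D, E, F}, which is every attribute, so {A, F} is a candidate key.
These are minimal and exhaustive — every other superkey contains one of them.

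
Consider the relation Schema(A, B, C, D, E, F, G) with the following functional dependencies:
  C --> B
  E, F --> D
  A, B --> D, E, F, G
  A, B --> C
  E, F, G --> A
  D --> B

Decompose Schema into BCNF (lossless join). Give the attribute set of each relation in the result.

{A, C, E, F, G}; {B, C}; {D, E, F}

Candidate keys of the original relation: {A, B}, {A, C}, {A, D}, {A, E, F}, {E, F, G}.
{A, B, C, D, E, F, G}: {C} determines {B, C} here but is not a superkey — split on C --> B, giving {B, C} and {A, C, D, E, F, G}.
{B, C} is in BCNF.
{A, C, D, E, F, G}: {E, F} determines {D, E, F} here but is not a superkey — split on E, F --> D, giving {D, E, F} and {A, C, E, F, G}.
{D, E, F} is in BCNF.
{A, C, E, F, G} is in BCNF.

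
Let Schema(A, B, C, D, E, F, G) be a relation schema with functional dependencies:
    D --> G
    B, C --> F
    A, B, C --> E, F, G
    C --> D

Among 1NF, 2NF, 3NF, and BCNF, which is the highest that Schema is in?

Candidate key: {A, B, C}. Prime attributes: {A, B, C}.
For D --> G we have {D}⁺ = {D, G}; {D} is not a superkey, so BCNF fails.
D --> G determines the non-prime attribute {G} from a non-superkey — 3NF is violated.
{C} is a proper subset of the key {A, B, C}, and {C}⁺ contains the non-prime attributes {D, G} — a partial dependency, so 2NF is violated.

1NF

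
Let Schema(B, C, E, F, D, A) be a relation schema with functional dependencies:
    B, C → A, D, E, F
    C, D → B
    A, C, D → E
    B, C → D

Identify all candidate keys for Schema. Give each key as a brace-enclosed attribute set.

Attributes never on any right-hand side: {C} — every candidate key must contain it.
Closure of {B, C} is {A, B, C, D, E, F}, the whole schema; {B, C} is a candidate key.
Closure of {C, D} is {A, B, C, D, E, F}, the whole schema; {C, D} is a candidate key.
These are minimal and exhaustive — every other superkey contains one of them.

{B, C}, {C, D}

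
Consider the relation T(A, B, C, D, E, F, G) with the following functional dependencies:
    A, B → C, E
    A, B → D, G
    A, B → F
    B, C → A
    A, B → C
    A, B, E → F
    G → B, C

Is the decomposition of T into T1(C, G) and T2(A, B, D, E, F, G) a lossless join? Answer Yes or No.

Yes

The shared attributes are {G} and {G}⁺ = {A, B, C, D, E, F, G}.
This includes all of T1, so the common attributes are a superkey of T1 — the join is lossless.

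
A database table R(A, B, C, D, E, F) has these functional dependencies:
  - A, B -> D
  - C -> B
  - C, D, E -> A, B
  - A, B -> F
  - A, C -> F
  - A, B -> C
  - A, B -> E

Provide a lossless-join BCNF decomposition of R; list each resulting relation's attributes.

{A, C, D, E, F}; {B, C}

Candidate keys of the original relation: {A, B}, {A, C}, {C, D, E}.
In {A, B, C, D, E, F}, {C} is not a superkey ({C}⁺ restricted to this set is {B, C}), so split on C -> B into {B, C} and {A, C, D, E, F}.
{B, C} has no BCNF violation.
{A, C, D, E, F} has no BCNF violation.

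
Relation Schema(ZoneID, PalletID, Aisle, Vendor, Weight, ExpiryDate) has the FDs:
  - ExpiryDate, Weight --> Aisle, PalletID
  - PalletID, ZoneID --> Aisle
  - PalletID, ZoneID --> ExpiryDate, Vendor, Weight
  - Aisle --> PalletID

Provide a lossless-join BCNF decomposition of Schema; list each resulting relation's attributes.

Candidate keys of the original relation: {Aisle, ZoneID}, {ExpiryDate, Weight, ZoneID}, {PalletID, ZoneID}.
{Aisle, ExpiryDate, PalletID, Vendor, Weight, ZoneID}: {ExpiryDate, Weight} determines {Aisle, ExpiryDate, PalletID, Weight} here but is not a superkey — split on ExpiryDate, Weight --> Aisle, PalletID, giving {Aisle, ExpiryDate, PalletID, Weight} and {ExpiryDate, Vendor, Weight, ZoneID}.
{Aisle, ExpiryDate, PalletID, Weight}: {Aisle} determines {Aisle, PalletID} here but is not a superkey — split on Aisle --> PalletID, giving {Aisle, PalletID} and {Aisle, ExpiryDate, Weight}.
{Aisle, PalletID}: every determinant is a superkey — BCNF.
{Aisle, ExpiryDate, Weight}: every determinant is a superkey — BCNF.
{ExpiryDate, Vendor, Weight, ZoneID}: every determinant is a superkey — BCNF.

{Aisle, ExpiryDate, Weight}; {Aisle, PalletID}; {ExpiryDate, Vendor, Weight, ZoneID}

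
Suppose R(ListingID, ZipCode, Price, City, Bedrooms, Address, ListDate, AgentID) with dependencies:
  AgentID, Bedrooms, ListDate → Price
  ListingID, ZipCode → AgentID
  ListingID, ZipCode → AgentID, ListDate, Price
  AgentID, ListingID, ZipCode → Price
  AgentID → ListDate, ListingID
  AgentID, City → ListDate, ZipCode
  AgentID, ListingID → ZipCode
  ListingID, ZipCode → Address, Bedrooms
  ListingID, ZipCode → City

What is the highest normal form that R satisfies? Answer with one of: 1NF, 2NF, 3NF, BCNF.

BCNF

Candidate keys: {AgentID}, {ListingID, ZipCode}. Prime attributes: {AgentID, ListingID, ZipCode}.
The left-hand side of every FD is a superkey, so BCNF is satisfied.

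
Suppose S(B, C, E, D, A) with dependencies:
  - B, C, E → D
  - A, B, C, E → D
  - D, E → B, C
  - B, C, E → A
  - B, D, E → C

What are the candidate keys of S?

{B, C, E}, {D, E}

{E} never appears on the right of any FD, so every key must include it.
{D, E} is a candidate key since {D, E}⁺ = {A, B, C, D, E} covers every attribute.
{B, C, E} is a candidate key since {B, C, E}⁺ = {A, B, C, D, E} covers every attribute.
No proper subset of any of these is a key, and no other minimal superkey exists.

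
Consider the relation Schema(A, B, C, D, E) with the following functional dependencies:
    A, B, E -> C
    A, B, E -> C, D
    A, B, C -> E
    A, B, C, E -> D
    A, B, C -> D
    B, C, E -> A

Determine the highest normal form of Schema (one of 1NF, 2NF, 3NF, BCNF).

Candidate keys: {A, B, C}, {A, B, E}, {B, C, E}. Prime attributes: {A, B, C, E}.
The left-hand side of every FD is a superkey, so BCNF is satisfied.

BCNF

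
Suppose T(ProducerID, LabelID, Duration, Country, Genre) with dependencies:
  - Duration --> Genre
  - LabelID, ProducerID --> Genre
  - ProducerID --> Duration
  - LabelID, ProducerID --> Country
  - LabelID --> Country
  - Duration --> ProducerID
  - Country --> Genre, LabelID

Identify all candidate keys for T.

{Country, Duration}⁺ = {Country, Duration, Genre, LabelID, ProducerID} — all of the relation — so {Country, Duration} is a candidate key.
{Country, ProducerID}⁺ = {Country, Duration, Genre, LabelID, ProducerID} — all of the relation — so {Country, ProducerID} is a candidate key.
{Duration, LabelID}⁺ = {Country, Duration, Genre, LabelID, ProducerID} — all of the relation — so {Duration, LabelID} is a candidate key.
{LabelID, ProducerID}⁺ = {Country, Duration, Genre, LabelID, ProducerID} — all of the relation — so {LabelID, ProducerID} is a candidate key.
Any other superkey properly contains one of these, so there are no further candidate keys.

{Country, Duration}, {Country, ProducerID}, {Duration, LabelID}, {LabelID, ProducerID}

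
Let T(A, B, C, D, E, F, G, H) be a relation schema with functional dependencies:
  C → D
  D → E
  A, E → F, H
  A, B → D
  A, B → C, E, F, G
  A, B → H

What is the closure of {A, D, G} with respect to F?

{A, D, E, F, G, H}

Start with {A, D, G}.
D → E applies; add {E} → now {A, D, E, G}.
A, E → F, H applies; add {F, H} → now {A, D, E, F, G, H}.
No further FD applies.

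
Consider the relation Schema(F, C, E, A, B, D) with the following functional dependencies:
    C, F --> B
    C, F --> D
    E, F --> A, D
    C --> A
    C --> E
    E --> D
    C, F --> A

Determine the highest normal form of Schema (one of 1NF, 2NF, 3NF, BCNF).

Candidate key: {C, F}. Prime attributes: {C, F}.
For E, F --> A, D we have {E, F}⁺ = {A, D, E, F}; {E, F} is not a superkey, so BCNF fails.
E, F --> A, D determines the non-prime attributes {A, D} from a non-superkey — 3NF is violated.
Since {C} ⊂ {C, F} and {C}⁺ ⊇ {A, D, E} with {A, D, E} non-prime, there is a partial dependency; 2NF fails.

1NF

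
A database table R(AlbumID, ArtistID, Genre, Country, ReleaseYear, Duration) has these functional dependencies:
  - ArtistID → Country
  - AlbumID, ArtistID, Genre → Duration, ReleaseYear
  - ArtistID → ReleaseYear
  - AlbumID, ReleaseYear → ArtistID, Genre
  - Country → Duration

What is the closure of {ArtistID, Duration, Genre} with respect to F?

{ArtistID, Country, Duration, Genre, ReleaseYear}

Start with {ArtistID, Duration, Genre}.
ArtistID → Country applies; add {Country} → now {ArtistID, Country, Duration, Genre}.
ArtistID → ReleaseYear applies; add {ReleaseYear} → now {ArtistID, Country, Duration, Genre, ReleaseYear}.
No further FD applies.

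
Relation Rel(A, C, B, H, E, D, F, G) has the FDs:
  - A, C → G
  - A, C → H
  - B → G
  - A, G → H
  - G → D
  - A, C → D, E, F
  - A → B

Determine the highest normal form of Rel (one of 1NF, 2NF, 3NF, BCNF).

1NF

Candidate key: {A, C}. Prime attributes: {A, C}.
B → G: {B}⁺ = {B, D, G}, which is not all of the attributes, so the left side is not a superkey — BCNF is violated.
Because {G} is non-prime and the left side of B → G is not a superkey, the relation is not in 3NF.
The proper key subset {A} of {A, C} determines non-prime {B, D, G, H}, so the relation is not even in 2NF.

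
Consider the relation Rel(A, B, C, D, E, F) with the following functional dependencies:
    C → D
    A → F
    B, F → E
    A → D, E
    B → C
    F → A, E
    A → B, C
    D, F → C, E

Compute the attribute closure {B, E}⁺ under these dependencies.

Start with {B, E}.
B → C applies; add {C} → now {B, C, E}.
C → D applies; add {D} → now {B, C, D, E}.
No further FD applies.

{B, C, D, E}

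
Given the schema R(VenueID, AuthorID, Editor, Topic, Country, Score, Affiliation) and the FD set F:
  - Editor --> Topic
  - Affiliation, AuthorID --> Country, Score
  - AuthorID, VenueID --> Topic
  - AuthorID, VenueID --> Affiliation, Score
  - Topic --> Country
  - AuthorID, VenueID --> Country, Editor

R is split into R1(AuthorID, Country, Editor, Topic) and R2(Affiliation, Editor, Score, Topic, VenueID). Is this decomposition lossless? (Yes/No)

No

The shared attributes are {Editor, Topic} and {Editor, Topic}⁺ = {Country, Editor, Topic}.
R1 ⊄ {Country, Editor, Topic} and R2 ⊄ {Country, Editor, Topic}, so the split is lossy.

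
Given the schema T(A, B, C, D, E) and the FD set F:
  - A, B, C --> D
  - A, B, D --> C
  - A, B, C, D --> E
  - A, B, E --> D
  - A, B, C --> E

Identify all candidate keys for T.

{A, B, C}, {A, B, D}, {A, B, E}

{A, B} never appear on the right of any FD, so every key must include all of them.
Closure of {A, B, C} is {A, B, C, D, E}, the whole schema; {A, B, C} is a candidate key.
Closure of {A, B, D} is {A, B, C, D, E}, the whole schema; {A, B, D} is a candidate key.
Closure of {A, B, E} is {A, B, C, D, E}, the whole schema; {A, B, E} is a candidate key.
Any other superkey properly contains one of these, so there are no further candidate keys.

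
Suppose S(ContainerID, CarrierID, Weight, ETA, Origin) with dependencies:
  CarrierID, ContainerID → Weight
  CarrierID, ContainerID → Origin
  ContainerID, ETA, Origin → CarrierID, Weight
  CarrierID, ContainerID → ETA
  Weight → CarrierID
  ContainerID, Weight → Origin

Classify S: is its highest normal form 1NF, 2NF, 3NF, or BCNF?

Candidate keys: {CarrierID, ContainerID}, {ContainerID, ETA, Origin}, {ContainerID, Weight}. Prime attributes: {CarrierID, ContainerID, ETA, Origin, Weight}.
Weight → CarrierID breaks BCNF: {Weight}⁺ = {CarrierID, Weight}, so {Weight} is not a superkey.
Its right-hand attributes {CarrierID} are all prime, as are those of every other non-superkey FD — the relation is in 3NF.

3NF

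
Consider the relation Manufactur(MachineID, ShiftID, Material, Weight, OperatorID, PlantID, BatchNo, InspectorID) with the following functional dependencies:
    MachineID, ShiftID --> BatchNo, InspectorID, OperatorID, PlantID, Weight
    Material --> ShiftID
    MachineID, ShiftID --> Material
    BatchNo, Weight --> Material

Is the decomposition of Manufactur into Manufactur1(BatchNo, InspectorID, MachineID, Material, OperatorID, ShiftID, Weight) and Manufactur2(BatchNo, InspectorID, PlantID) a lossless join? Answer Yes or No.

The shared attributes are {BatchNo, InspectorID} and {BatchNo, InspectorID}⁺ = {BatchNo, InspectorID}.
The closure covers neither Manufactur1 nor Manufactur2 entirely; the join is not lossless.

No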